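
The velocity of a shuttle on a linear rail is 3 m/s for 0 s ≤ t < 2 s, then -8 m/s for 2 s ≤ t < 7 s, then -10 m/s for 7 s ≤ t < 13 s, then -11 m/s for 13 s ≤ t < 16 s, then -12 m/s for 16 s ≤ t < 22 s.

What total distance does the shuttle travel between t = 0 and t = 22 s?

Total distance travelled is ∫|v| dt — sum the magnitudes of each area piece.
0–2 s: |3| × 2 = 6 m
2–7 s: |-8| × 5 = 40 m
7–13 s: |-10| × 6 = 60 m
13–16 s: |-11| × 3 = 33 m
16–22 s: |-12| × 6 = 72 m
Total distance = 211 m

211 m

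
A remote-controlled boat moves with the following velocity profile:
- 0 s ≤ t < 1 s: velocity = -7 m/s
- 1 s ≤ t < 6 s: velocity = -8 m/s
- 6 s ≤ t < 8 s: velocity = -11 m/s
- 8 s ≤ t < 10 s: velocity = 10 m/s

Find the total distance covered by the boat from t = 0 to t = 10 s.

Distance (not displacement) is the total path length: add the absolute areas under v-t.
0–1 s: |-7| × 1 = 7 m
1–6 s: |-8| × 5 = 40 m
6–8 s: |-11| × 2 = 22 m
8–10 s: |10| × 2 = 20 m
Total distance = 89 m

89 m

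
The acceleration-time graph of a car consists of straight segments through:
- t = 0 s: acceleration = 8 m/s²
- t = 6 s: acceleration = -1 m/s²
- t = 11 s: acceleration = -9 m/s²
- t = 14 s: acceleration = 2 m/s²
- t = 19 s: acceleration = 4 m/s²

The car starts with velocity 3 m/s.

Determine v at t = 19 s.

3.5 m/s

Δv equals the area under the a-t graph; then v = v₀ + Δv.
0–6 s: ½(8 + -1)(6) = 21 m/s
6–11 s: ½(-1 + -9)(5) = -25 m/s
11–14 s: ½(-9 + 2)(3) = -10.5 m/s
14–19 s: ½(2 + 4)(5) = 15 m/s
Δv = 0.5 m/s, so v(19) = 3 + (0.5) = 3.5 m/s.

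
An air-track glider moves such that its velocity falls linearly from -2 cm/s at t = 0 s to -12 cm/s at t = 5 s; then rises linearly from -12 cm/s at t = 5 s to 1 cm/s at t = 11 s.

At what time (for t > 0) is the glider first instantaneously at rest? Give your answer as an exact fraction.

v changes sign on 5–11 s (from -12 to 1); the graph is linear there, so v = 0 at t = 5 + (12)·(11 − 5)/(1 − -12) = 137/13 s.

t = 137/13 s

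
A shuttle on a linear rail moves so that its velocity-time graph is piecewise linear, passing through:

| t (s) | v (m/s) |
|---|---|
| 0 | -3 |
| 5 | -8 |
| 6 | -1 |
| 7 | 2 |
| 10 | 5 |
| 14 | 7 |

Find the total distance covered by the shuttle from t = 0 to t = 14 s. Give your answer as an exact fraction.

Distance (not displacement) is the total path length: add the absolute areas under v-t.
0–5 s: |½(-3 + -8)(5)| = 27.5 m
5–6 s: |½(-8 + -1)(1)| = 4.5 m
6–7 s: v = 0 at t = 19/3 s; triangle areas 1/6 + 2/3 = 5/6 m
7–10 s: |½(2 + 5)(3)| = 10.5 m
10–14 s: |½(5 + 7)(4)| = 24 m
Total distance = 202/3 m

202/3 m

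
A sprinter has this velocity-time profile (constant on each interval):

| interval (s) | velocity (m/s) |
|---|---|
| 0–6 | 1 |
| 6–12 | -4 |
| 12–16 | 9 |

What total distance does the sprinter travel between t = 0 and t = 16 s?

66 m

Total distance travelled is ∫|v| dt — sum the magnitudes of each area piece.
0–6 s: |1| × 6 = 6 m
6–12 s: |-4| × 6 = 24 m
12–16 s: |9| × 4 = 36 m
Total distance = 66 m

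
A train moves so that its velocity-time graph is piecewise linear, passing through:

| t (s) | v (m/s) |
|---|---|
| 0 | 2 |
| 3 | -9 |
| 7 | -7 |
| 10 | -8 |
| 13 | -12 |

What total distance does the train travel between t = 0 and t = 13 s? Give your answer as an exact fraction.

Distance (not displacement) is the total path length: add the absolute areas under v-t.
0–3 s: v = 0 at t = 6/11 s; triangle areas 6/11 + 243/22 = 255/22 m
3–7 s: |½(-9 + -7)(4)| = 32 m
7–10 s: |½(-7 + -8)(3)| = 22.5 m
10–13 s: |½(-8 + -12)(3)| = 30 m
Total distance = 1057/11 m

1057/11 m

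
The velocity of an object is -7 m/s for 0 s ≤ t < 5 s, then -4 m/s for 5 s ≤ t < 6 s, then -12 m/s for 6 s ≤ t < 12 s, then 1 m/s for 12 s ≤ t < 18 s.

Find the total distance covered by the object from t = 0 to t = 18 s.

117 m

Total distance travelled is ∫|v| dt — sum the magnitudes of each area piece.
0–5 s: |-7| × 5 = 35 m
5–6 s: |-4| × 1 = 4 m
6–12 s: |-12| × 6 = 72 m
12–18 s: |1| × 6 = 6 m
Total distance = 117 m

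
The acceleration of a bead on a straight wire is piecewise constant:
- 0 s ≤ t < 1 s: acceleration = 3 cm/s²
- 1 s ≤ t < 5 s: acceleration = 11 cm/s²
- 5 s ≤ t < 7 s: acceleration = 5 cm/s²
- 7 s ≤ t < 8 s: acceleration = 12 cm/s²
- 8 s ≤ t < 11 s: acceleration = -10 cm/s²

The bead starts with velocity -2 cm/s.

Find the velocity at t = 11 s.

37 cm/s

Δv equals the area under the a-t graph; then v = v₀ + Δv.
0–1 s: 3 × 1 = 3 cm/s
1–5 s: 11 × 4 = 44 cm/s
5–7 s: 5 × 2 = 10 cm/s
7–8 s: 12 × 1 = 12 cm/s
8–11 s: -10 × 3 = -30 cm/s
Δv = 39 cm/s, so v(11) = -2 + (39) = 37 cm/s.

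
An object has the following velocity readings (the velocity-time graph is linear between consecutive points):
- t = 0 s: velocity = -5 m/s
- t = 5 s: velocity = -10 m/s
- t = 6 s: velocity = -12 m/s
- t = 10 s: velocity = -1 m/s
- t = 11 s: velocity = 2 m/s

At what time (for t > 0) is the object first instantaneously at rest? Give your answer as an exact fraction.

v changes sign on 10–11 s (from -1 to 2); the graph is linear there, so v = 0 at t = 10 + (1)·(11 − 10)/(2 − -1) = 31/3 s.

t = 31/3 s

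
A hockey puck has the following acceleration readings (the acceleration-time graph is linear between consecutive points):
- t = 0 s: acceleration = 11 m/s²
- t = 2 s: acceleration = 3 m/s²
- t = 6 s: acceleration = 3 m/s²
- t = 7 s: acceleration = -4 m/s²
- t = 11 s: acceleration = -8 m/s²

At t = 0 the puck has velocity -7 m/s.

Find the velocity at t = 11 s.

Δv equals the area under the a-t graph; then v = v₀ + Δv.
0–2 s: ½(11 + 3)(2) = 14 m/s
2–6 s: 3 × 4 = 12 m/s
6–7 s: ½(3 + -4)(1) = -0.5 m/s
7–11 s: ½(-4 + -8)(4) = -24 m/s
Δv = 1.5 m/s, so v(11) = -7 + (1.5) = -5.5 m/s.

-5.5 m/s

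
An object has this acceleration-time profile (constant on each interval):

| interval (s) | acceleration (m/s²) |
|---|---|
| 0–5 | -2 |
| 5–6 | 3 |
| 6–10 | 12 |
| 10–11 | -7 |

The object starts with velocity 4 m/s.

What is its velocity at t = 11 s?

38 m/s

Δv equals the area under the a-t graph; then v = v₀ + Δv.
0–5 s: -2 × 5 = -10 m/s
5–6 s: 3 × 1 = 3 m/s
6–10 s: 12 × 4 = 48 m/s
10–11 s: -7 × 1 = -7 m/s
Δv = 34 m/s, so v(11) = 4 + (34) = 38 m/s.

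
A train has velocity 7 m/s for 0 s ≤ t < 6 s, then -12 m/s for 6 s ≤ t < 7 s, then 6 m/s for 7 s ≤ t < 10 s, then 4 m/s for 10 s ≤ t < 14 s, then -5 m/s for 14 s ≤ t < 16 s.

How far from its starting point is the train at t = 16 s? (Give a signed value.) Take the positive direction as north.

Displacement is the signed area under the v-t curve.
0–6 s: 7 × 6 = 42 m
6–7 s: -12 × 1 = -12 m
7–10 s: 6 × 3 = 18 m
10–14 s: 4 × 4 = 16 m
14–16 s: -5 × 2 = -10 m
Net displacement = 54 m

54 m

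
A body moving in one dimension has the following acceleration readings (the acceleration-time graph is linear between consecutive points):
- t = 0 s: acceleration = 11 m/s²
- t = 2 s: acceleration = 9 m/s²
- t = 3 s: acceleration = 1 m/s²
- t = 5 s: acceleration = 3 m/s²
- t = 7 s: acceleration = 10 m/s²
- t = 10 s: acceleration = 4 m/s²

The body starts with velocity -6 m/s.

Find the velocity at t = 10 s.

57 m/s

Δv equals the area under the a-t graph; then v = v₀ + Δv.
0–2 s: ½(11 + 9)(2) = 20 m/s
2–3 s: ½(9 + 1)(1) = 5 m/s
3–5 s: ½(1 + 3)(2) = 4 m/s
5–7 s: ½(3 + 10)(2) = 13 m/s
7–10 s: ½(10 + 4)(3) = 21 m/s
Δv = 63 m/s, so v(10) = -6 + (63) = 57 m/s.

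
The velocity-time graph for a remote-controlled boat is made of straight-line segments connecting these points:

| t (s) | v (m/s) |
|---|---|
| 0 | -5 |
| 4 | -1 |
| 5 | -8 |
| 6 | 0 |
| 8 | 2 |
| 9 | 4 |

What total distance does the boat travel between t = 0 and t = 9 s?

25.5 m

Total distance travelled is ∫|v| dt — sum the magnitudes of each area piece.
0–4 s: |½(-5 + -1)(4)| = 12 m
4–5 s: |½(-1 + -8)(1)| = 4.5 m
5–6 s: |½(-8 + 0)(1)| = 4 m
6–8 s: |½(0 + 2)(2)| = 2 m
8–9 s: |½(2 + 4)(1)| = 3 m
Total distance = 25.5 m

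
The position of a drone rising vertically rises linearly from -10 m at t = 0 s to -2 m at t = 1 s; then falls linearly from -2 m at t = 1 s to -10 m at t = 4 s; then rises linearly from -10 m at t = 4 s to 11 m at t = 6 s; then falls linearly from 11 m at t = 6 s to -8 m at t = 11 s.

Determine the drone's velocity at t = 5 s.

10.5 m/s

Velocity is the slope of the x-t graph on 4–6 s: (11 − -10)/(6 − 4) = 10.5 m/s.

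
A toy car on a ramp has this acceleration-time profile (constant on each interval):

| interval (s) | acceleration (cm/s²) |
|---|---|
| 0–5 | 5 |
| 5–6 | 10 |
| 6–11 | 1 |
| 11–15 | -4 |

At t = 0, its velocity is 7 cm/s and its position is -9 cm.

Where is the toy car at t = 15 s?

504 cm

On each constant-a segment, Δv = aΔt and Δx = v₀Δt + ½aΔt²; chain segment to segment.
0–5 s: v starts 7 cm/s; Δx = 7·5 + ½·5·5² = 97.5 cm; v ends 32 cm/s.
5–6 s: v starts 32 cm/s; Δx = 32·1 + ½·10·1² = 37 cm; v ends 42 cm/s.
6–11 s: v starts 42 cm/s; Δx = 42·5 + ½·1·5² = 222.5 cm; v ends 47 cm/s.
11–15 s: v starts 47 cm/s; Δx = 47·4 + ½·-4·4² = 156 cm; v ends 31 cm/s.
x(15) = -9 + Σ Δx = 504 cm.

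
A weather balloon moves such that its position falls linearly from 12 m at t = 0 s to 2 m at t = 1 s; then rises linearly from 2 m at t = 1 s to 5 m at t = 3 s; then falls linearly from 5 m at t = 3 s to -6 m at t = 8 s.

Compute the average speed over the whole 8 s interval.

3 m/s

Average speed = (total path length)/(elapsed time); on a piecewise-linear x-t graph the path length is Σ|Δx|.
0–1 s: |Δx| = |2 − 12| = 10 m
1–3 s: |Δx| = |5 − 2| = 3 m
3–8 s: |Δx| = |-6 − 5| = 11 m
Total path = 24 m; average speed = 24/8 = 3 m/s.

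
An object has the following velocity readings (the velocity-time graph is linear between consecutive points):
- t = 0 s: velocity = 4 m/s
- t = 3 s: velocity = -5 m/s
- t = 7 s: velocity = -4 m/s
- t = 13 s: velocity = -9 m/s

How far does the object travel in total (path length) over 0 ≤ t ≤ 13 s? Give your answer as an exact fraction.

383/6 m

Distance (not displacement) is the total path length: add the absolute areas under v-t.
0–3 s: v = 0 at t = 4/3 s; triangle areas 8/3 + 25/6 = 41/6 m
3–7 s: |½(-5 + -4)(4)| = 18 m
7–13 s: |½(-4 + -9)(6)| = 39 m
Total distance = 383/6 m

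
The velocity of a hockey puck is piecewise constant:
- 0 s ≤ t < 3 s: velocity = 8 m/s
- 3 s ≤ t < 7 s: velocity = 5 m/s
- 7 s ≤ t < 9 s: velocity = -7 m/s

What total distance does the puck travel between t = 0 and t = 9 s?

Distance (not displacement) is the total path length: add the absolute areas under v-t.
0–3 s: |8| × 3 = 24 m
3–7 s: |5| × 4 = 20 m
7–9 s: |-7| × 2 = 14 m
Total distance = 58 m

58 m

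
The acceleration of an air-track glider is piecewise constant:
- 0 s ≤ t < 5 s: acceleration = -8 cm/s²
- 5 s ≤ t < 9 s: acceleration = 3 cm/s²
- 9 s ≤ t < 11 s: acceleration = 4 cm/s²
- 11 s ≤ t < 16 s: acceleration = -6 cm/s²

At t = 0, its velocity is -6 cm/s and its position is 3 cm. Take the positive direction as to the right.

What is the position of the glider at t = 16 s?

On each constant-a segment, Δv = aΔt and Δx = v₀Δt + ½aΔt²; chain segment to segment.
0–5 s: v starts -6 cm/s; Δx = -6·5 + ½·-8·5² = -130 cm; v ends -46 cm/s.
5–9 s: v starts -46 cm/s; Δx = -46·4 + ½·3·4² = -160 cm; v ends -34 cm/s.
9–11 s: v starts -34 cm/s; Δx = -34·2 + ½·4·2² = -60 cm; v ends -26 cm/s.
11–16 s: v starts -26 cm/s; Δx = -26·5 + ½·-6·5² = -205 cm; v ends -56 cm/s.
x(16) = 3 + Σ Δx = -552 cm.

-552 cm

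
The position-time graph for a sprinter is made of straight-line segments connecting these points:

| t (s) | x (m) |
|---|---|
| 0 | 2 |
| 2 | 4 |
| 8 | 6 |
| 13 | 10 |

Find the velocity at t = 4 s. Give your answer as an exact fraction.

1/3 m/s

Velocity is the slope of the x-t graph on 2–8 s: (6 − 4)/(8 − 2) = 1/3 m/s.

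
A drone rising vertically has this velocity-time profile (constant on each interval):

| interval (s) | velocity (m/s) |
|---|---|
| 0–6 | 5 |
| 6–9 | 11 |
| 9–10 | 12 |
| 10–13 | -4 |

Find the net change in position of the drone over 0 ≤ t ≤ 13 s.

63 m

Displacement is the signed area under the v-t curve.
0–6 s: 5 × 6 = 30 m
6–9 s: 11 × 3 = 33 m
9–10 s: 12 × 1 = 12 m
10–13 s: -4 × 3 = -12 m
Net displacement = 63 m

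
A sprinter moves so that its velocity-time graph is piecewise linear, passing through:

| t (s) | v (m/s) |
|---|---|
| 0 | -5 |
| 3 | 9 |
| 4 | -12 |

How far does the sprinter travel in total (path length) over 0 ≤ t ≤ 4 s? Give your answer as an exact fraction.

117/7 m

Total distance travelled is ∫|v| dt — sum the magnitudes of each area piece.
0–3 s: v = 0 at t = 15/14 s; triangle areas 75/28 + 243/28 = 159/14 m
3–4 s: v = 0 at t = 24/7 s; triangle areas 27/14 + 24/7 = 75/14 m
Total distance = 117/7 m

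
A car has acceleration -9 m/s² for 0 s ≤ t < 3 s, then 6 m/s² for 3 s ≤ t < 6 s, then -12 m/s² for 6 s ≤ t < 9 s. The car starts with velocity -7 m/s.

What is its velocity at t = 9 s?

Δv equals the area under the a-t graph; then v = v₀ + Δv.
0–3 s: -9 × 3 = -27 m/s
3–6 s: 6 × 3 = 18 m/s
6–9 s: -12 × 3 = -36 m/s
Δv = -45 m/s, so v(9) = -7 + (-45) = -52 m/s.

-52 m/s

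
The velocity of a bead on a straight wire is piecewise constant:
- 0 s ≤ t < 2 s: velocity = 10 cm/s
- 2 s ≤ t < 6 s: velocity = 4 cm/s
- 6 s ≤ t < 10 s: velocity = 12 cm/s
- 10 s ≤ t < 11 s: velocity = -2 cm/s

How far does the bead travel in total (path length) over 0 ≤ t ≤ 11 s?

Total distance travelled is ∫|v| dt — sum the magnitudes of each area piece.
0–2 s: |10| × 2 = 20 cm
2–6 s: |4| × 4 = 16 cm
6–10 s: |12| × 4 = 48 cm
10–11 s: |-2| × 1 = 2 cm
Total distance = 86 cm

86 cm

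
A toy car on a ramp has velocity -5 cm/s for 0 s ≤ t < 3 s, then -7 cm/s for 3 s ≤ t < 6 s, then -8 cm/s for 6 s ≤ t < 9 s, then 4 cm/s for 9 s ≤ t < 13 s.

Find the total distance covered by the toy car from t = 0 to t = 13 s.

Distance (not displacement) is the total path length: add the absolute areas under v-t.
0–3 s: |-5| × 3 = 15 cm
3–6 s: |-7| × 3 = 21 cm
6–9 s: |-8| × 3 = 24 cm
9–13 s: |4| × 4 = 16 cm
Total distance = 76 cm

76 cm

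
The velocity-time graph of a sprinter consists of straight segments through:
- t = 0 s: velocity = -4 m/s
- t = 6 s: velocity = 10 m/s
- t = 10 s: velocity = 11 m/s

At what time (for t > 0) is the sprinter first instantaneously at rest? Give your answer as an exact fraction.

t = 12/7 s

v changes sign on 0–6 s (from -4 to 10); the graph is linear there, so v = 0 at t = 0 + (4)·(6 − 0)/(10 − -4) = 12/7 s.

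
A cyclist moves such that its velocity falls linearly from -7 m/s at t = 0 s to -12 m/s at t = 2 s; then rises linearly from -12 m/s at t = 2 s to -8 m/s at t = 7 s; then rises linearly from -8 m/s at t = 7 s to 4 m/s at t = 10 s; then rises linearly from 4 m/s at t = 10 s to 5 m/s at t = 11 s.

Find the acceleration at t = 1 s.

Acceleration is the slope of the v-t graph on 0–2 s: (-12 − -7)/(2 − 0) = -2.5 m/s².

-2.5 m/s²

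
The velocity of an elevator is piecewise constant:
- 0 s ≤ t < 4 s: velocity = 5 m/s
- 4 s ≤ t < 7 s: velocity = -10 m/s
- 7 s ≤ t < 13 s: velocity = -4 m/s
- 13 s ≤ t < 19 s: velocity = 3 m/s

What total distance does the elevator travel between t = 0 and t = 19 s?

92 m

Total distance travelled is ∫|v| dt — sum the magnitudes of each area piece.
0–4 s: |5| × 4 = 20 m
4–7 s: |-10| × 3 = 30 m
7–13 s: |-4| × 6 = 24 m
13–19 s: |3| × 6 = 18 m
Total distance = 92 m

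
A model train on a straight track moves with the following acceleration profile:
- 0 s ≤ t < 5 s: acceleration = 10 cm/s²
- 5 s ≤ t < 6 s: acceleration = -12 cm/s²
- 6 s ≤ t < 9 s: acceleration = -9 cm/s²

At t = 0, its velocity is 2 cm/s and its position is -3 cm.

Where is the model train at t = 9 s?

On each constant-a segment, Δv = aΔt and Δx = v₀Δt + ½aΔt²; chain segment to segment.
0–5 s: v starts 2 cm/s; Δx = 2·5 + ½·10·5² = 135 cm; v ends 52 cm/s.
5–6 s: v starts 52 cm/s; Δx = 52·1 + ½·-12·1² = 46 cm; v ends 40 cm/s.
6–9 s: v starts 40 cm/s; Δx = 40·3 + ½·-9·3² = 79.5 cm; v ends 13 cm/s.
x(9) = -3 + Σ Δx = 257.5 cm.

257.5 cm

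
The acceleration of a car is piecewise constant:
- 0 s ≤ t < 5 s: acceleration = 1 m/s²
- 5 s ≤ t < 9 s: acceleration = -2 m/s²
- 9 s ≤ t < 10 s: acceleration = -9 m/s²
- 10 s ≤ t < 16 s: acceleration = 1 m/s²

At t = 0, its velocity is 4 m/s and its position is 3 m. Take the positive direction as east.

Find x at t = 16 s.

On each constant-a segment, Δv = aΔt and Δx = v₀Δt + ½aΔt²; chain segment to segment.
0–5 s: v starts 4 m/s; Δx = 4·5 + ½·1·5² = 32.5 m; v ends 9 m/s.
5–9 s: v starts 9 m/s; Δx = 9·4 + ½·-2·4² = 20 m; v ends 1 m/s.
9–10 s: v starts 1 m/s; Δx = 1·1 + ½·-9·1² = -3.5 m; v ends -8 m/s.
10–16 s: v starts -8 m/s; Δx = -8·6 + ½·1·6² = -30 m; v ends -2 m/s.
x(16) = 3 + Σ Δx = 22 m.

22 m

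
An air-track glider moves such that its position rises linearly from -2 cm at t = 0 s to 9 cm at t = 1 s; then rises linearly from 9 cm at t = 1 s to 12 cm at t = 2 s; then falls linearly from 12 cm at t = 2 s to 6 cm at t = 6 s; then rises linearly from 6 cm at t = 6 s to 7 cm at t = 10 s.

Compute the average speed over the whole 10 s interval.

2.1 cm/s

Average speed = (total path length)/(elapsed time); on a piecewise-linear x-t graph the path length is Σ|Δx|.
0–1 s: |Δx| = |9 − -2| = 11 cm
1–2 s: |Δx| = |12 − 9| = 3 cm
2–6 s: |Δx| = |6 − 12| = 6 cm
6–10 s: |Δx| = |7 − 6| = 1 cm
Total path = 21 cm; average speed = 21/10 = 2.1 cm/s.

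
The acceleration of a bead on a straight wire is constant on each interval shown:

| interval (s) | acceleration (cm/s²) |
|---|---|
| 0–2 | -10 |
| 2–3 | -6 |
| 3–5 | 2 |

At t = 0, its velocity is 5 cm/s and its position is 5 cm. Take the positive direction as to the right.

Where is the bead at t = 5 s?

-61 cm

On each constant-a segment, Δv = aΔt and Δx = v₀Δt + ½aΔt²; chain segment to segment.
0–2 s: v starts 5 cm/s; Δx = 5·2 + ½·-10·2² = -10 cm; v ends -15 cm/s.
2–3 s: v starts -15 cm/s; Δx = -15·1 + ½·-6·1² = -18 cm; v ends -21 cm/s.
3–5 s: v starts -21 cm/s; Δx = -21·2 + ½·2·2² = -38 cm; v ends -17 cm/s.
x(5) = 5 + Σ Δx = -61 cm.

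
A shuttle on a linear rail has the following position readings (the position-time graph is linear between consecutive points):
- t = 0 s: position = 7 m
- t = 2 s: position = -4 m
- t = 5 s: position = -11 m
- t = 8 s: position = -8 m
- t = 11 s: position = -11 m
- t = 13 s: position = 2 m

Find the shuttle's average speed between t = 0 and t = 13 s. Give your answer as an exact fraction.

Average speed = (total path length)/(elapsed time); on a piecewise-linear x-t graph the path length is Σ|Δx|.
0–2 s: |Δx| = |-4 − 7| = 11 m
2–5 s: |Δx| = |-11 − -4| = 7 m
5–8 s: |Δx| = |-8 − -11| = 3 m
8–11 s: |Δx| = |-11 − -8| = 3 m
11–13 s: |Δx| = |2 − -11| = 13 m
Total path = 37 m; average speed = 37/13 = 37/13 m/s.

37/13 m/s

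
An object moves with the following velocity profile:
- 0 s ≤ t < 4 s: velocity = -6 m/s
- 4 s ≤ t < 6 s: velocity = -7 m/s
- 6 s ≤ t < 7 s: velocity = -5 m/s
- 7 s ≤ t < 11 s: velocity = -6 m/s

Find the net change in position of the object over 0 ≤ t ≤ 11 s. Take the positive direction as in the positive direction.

-67 m

Displacement is the signed area under the v-t curve.
0–4 s: -6 × 4 = -24 m
4–6 s: -7 × 2 = -14 m
6–7 s: -5 × 1 = -5 m
7–11 s: -6 × 4 = -24 m
Net displacement = -67 m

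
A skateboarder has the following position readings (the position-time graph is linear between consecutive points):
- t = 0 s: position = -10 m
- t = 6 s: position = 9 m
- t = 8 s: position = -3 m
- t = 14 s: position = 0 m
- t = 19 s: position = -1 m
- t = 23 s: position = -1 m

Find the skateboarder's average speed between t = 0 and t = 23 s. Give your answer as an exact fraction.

35/23 m/s

Average speed = (total path length)/(elapsed time); on a piecewise-linear x-t graph the path length is Σ|Δx|.
0–6 s: |Δx| = |9 − -10| = 19 m
6–8 s: |Δx| = |-3 − 9| = 12 m
8–14 s: |Δx| = |0 − -3| = 3 m
14–19 s: |Δx| = |-1 − 0| = 1 m
19–23 s: |Δx| = |-1 − -1| = 0 m
Total path = 35 m; average speed = 35/23 = 35/23 m/s.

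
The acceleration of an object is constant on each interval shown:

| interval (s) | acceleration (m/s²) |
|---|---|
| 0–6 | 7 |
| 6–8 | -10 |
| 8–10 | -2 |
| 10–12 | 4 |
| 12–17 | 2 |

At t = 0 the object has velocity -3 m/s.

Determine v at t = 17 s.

33 m/s

Δv equals the area under the a-t graph; then v = v₀ + Δv.
0–6 s: 7 × 6 = 42 m/s
6–8 s: -10 × 2 = -20 m/s
8–10 s: -2 × 2 = -4 m/s
10–12 s: 4 × 2 = 8 m/s
12–17 s: 2 × 5 = 10 m/s
Δv = 36 m/s, so v(17) = -3 + (36) = 33 m/s.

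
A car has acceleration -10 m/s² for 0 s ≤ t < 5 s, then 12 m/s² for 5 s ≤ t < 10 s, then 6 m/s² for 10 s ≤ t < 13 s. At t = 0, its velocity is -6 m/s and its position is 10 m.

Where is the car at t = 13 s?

On each constant-a segment, Δv = aΔt and Δx = v₀Δt + ½aΔt²; chain segment to segment.
0–5 s: v starts -6 m/s; Δx = -6·5 + ½·-10·5² = -155 m; v ends -56 m/s.
5–10 s: v starts -56 m/s; Δx = -56·5 + ½·12·5² = -130 m; v ends 4 m/s.
10–13 s: v starts 4 m/s; Δx = 4·3 + ½·6·3² = 39 m; v ends 22 m/s.
x(13) = 10 + Σ Δx = -236 m.

-236 m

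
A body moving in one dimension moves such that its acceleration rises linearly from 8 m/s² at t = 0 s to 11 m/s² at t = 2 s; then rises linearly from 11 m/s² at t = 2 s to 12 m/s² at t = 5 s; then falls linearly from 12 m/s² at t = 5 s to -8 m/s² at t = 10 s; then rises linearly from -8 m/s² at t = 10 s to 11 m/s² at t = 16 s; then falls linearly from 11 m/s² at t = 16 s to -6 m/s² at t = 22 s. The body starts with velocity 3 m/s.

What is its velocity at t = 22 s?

Δv equals the area under the a-t graph; then v = v₀ + Δv.
0–2 s: ½(8 + 11)(2) = 19 m/s
2–5 s: ½(11 + 12)(3) = 34.5 m/s
5–10 s: ½(12 + -8)(5) = 10 m/s
10–16 s: ½(-8 + 11)(6) = 9 m/s
16–22 s: ½(11 + -6)(6) = 15 m/s
Δv = 87.5 m/s, so v(22) = 3 + (87.5) = 90.5 m/s.

90.5 m/s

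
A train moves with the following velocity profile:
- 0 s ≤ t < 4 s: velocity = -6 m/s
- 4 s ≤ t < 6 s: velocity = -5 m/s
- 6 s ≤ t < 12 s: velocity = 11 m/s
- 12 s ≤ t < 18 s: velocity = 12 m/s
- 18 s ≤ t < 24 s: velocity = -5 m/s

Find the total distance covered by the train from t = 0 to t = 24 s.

202 m

Total distance travelled is ∫|v| dt — sum the magnitudes of each area piece.
0–4 s: |-6| × 4 = 24 m
4–6 s: |-5| × 2 = 10 m
6–12 s: |11| × 6 = 66 m
12–18 s: |12| × 6 = 72 m
18–24 s: |-5| × 6 = 30 m
Total distance = 202 m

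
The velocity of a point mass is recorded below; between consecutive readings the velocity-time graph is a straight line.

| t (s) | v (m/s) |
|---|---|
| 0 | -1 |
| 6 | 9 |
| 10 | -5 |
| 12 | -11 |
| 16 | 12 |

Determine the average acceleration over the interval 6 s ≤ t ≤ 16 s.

Average acceleration = Δv/Δt = (12 − 9)/(16 − 6) = 0.3 m/s².

0.3 m/s²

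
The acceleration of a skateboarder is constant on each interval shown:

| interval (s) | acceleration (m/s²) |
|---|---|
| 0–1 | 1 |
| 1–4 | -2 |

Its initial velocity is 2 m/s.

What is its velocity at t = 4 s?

Δv equals the area under the a-t graph; then v = v₀ + Δv.
0–1 s: 1 × 1 = 1 m/s
1–4 s: -2 × 3 = -6 m/s
Δv = -5 m/s, so v(4) = 2 + (-5) = -3 m/s.

-3 m/s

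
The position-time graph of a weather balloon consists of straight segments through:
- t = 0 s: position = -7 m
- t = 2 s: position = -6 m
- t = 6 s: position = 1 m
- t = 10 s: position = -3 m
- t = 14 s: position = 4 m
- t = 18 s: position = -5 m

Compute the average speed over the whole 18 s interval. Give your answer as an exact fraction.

Average speed = (total path length)/(elapsed time); on a piecewise-linear x-t graph the path length is Σ|Δx|.
0–2 s: |Δx| = |-6 − -7| = 1 m
2–6 s: |Δx| = |1 − -6| = 7 m
6–10 s: |Δx| = |-3 − 1| = 4 m
10–14 s: |Δx| = |4 − -3| = 7 m
14–18 s: |Δx| = |-5 − 4| = 9 m
Total path = 28 m; average speed = 28/18 = 14/9 m/s.

14/9 m/s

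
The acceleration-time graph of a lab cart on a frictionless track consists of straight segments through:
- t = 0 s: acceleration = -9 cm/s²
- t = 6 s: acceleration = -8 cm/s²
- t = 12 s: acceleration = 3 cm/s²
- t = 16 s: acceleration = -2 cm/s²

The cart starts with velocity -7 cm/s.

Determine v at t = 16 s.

Δv equals the area under the a-t graph; then v = v₀ + Δv.
0–6 s: ½(-9 + -8)(6) = -51 cm/s
6–12 s: ½(-8 + 3)(6) = -15 cm/s
12–16 s: ½(3 + -2)(4) = 2 cm/s
Δv = -64 cm/s, so v(16) = -7 + (-64) = -71 cm/s.

-71 cm/s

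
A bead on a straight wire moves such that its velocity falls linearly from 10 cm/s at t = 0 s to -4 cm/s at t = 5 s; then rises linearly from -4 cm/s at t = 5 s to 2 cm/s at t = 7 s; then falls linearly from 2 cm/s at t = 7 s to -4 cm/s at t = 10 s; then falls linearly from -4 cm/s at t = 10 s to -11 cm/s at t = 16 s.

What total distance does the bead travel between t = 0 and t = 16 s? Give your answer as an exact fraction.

Total distance travelled is ∫|v| dt — sum the magnitudes of each area piece.
0–5 s: v = 0 at t = 25/7 s; triangle areas 125/7 + 20/7 = 145/7 cm
5–7 s: v = 0 at t = 19/3 s; triangle areas 8/3 + 2/3 = 10/3 cm
7–10 s: v = 0 at t = 8 s; triangle areas 1 + 4 = 5 cm
10–16 s: |½(-4 + -11)(6)| = 45 cm
Total distance = 1555/21 cm

1555/21 cm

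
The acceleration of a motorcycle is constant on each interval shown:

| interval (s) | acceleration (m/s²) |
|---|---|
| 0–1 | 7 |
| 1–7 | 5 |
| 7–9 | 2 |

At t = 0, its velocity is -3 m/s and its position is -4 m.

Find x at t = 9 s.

On each constant-a segment, Δv = aΔt and Δx = v₀Δt + ½aΔt²; chain segment to segment.
0–1 s: v starts -3 m/s; Δx = -3·1 + ½·7·1² = 0.5 m; v ends 4 m/s.
1–7 s: v starts 4 m/s; Δx = 4·6 + ½·5·6² = 114 m; v ends 34 m/s.
7–9 s: v starts 34 m/s; Δx = 34·2 + ½·2·2² = 72 m; v ends 38 m/s.
x(9) = -4 + Σ Δx = 182.5 m.

182.5 m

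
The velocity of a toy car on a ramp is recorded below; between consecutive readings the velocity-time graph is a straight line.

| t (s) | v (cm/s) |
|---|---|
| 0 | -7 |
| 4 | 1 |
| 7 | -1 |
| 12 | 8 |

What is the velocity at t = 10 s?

4.4 cm/s

On 7–12 s the graph is linear from -1 to 8 cm/s: v(10) = -1 + (8 − -1)·(10 − 7)/(12 − 7) = 4.4 cm/s.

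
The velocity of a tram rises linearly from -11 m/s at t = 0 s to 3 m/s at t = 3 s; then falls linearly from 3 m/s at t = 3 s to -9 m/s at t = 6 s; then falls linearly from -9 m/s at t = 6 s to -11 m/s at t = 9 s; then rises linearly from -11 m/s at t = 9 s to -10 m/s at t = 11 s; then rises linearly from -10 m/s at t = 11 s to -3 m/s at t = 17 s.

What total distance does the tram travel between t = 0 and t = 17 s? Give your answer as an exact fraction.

Distance (not displacement) is the total path length: add the absolute areas under v-t.
0–3 s: v = 0 at t = 33/14 s; triangle areas 363/28 + 27/28 = 195/14 m
3–6 s: v = 0 at t = 3.75 s; triangle areas 1.125 + 10.125 = 11.25 m
6–9 s: |½(-9 + -11)(3)| = 30 m
9–11 s: |½(-11 + -10)(2)| = 21 m
11–17 s: |½(-10 + -3)(6)| = 39 m
Total distance = 3225/28 m

3225/28 m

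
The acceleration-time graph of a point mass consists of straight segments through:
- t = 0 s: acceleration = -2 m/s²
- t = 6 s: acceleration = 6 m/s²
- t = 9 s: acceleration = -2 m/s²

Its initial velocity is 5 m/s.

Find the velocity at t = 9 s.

Δv equals the area under the a-t graph; then v = v₀ + Δv.
0–6 s: ½(-2 + 6)(6) = 12 m/s
6–9 s: ½(6 + -2)(3) = 6 m/s
Δv = 18 m/s, so v(9) = 5 + (18) = 23 m/s.

23 m/s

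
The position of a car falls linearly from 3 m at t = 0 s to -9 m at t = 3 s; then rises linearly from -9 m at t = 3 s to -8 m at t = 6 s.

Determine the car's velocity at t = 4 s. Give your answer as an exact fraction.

1/3 m/s

Velocity is the slope of the x-t graph on 3–6 s: (-8 − -9)/(6 − 3) = 1/3 m/s.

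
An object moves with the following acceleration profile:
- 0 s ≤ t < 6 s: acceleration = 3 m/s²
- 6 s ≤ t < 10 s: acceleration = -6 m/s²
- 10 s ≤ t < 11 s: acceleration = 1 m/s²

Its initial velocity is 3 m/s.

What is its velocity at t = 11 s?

-2 m/s

Δv equals the area under the a-t graph; then v = v₀ + Δv.
0–6 s: 3 × 6 = 18 m/s
6–10 s: -6 × 4 = -24 m/s
10–11 s: 1 × 1 = 1 m/s
Δv = -5 m/s, so v(11) = 3 + (-5) = -2 m/s.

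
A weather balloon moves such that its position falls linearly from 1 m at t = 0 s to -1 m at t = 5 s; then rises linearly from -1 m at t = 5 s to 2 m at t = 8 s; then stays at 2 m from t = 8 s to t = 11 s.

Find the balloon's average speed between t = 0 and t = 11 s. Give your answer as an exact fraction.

Average speed = (total path length)/(elapsed time); on a piecewise-linear x-t graph the path length is Σ|Δx|.
0–5 s: |Δx| = |-1 − 1| = 2 m
5–8 s: |Δx| = |2 − -1| = 3 m
8–11 s: |Δx| = |2 − 2| = 0 m
Total path = 5 m; average speed = 5/11 = 5/11 m/s.

5/11 m/s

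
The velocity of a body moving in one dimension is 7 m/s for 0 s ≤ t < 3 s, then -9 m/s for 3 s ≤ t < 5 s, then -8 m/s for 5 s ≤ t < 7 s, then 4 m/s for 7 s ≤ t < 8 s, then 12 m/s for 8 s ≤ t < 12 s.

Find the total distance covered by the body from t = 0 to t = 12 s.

Distance (not displacement) is the total path length: add the absolute areas under v-t.
0–3 s: |7| × 3 = 21 m
3–5 s: |-9| × 2 = 18 m
5–7 s: |-8| × 2 = 16 m
7–8 s: |4| × 1 = 4 m
8–12 s: |12| × 4 = 48 m
Total distance = 107 m

107 m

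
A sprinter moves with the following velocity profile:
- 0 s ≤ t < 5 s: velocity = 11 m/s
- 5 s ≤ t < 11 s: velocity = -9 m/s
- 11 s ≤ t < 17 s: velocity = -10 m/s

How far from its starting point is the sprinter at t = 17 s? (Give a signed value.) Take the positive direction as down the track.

-59 m

Net displacement equals the area under the velocity-time graph (areas below the axis count negative).
0–5 s: 11 × 5 = 55 m
5–11 s: -9 × 6 = -54 m
11–17 s: -10 × 6 = -60 m
Net displacement = -59 m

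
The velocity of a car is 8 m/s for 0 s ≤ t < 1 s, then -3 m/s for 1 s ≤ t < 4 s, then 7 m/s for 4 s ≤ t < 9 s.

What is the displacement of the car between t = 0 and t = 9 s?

34 m

Displacement is the signed area under the v-t curve.
0–1 s: 8 × 1 = 8 m
1–4 s: -3 × 3 = -9 m
4–9 s: 7 × 5 = 35 m
Net displacement = 34 m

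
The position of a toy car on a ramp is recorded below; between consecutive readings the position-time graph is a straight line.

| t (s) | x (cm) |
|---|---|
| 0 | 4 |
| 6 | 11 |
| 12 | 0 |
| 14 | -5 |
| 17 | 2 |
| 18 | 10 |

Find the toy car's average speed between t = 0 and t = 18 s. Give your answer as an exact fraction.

19/9 cm/s

Average speed = (total path length)/(elapsed time); on a piecewise-linear x-t graph the path length is Σ|Δx|.
0–6 s: |Δx| = |11 − 4| = 7 cm
6–12 s: |Δx| = |0 − 11| = 11 cm
12–14 s: |Δx| = |-5 − 0| = 5 cm
14–17 s: |Δx| = |2 − -5| = 7 cm
17–18 s: |Δx| = |10 − 2| = 8 cm
Total path = 38 cm; average speed = 38/18 = 19/9 cm/s.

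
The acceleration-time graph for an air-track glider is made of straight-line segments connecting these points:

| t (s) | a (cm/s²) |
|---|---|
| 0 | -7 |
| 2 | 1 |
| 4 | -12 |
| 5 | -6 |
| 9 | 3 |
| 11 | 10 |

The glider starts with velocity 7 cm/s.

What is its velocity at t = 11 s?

-12 cm/s

Δv equals the area under the a-t graph; then v = v₀ + Δv.
0–2 s: ½(-7 + 1)(2) = -6 cm/s
2–4 s: ½(1 + -12)(2) = -11 cm/s
4–5 s: ½(-12 + -6)(1) = -9 cm/s
5–9 s: ½(-6 + 3)(4) = -6 cm/s
9–11 s: ½(3 + 10)(2) = 13 cm/s
Δv = -19 cm/s, so v(11) = 7 + (-19) = -12 cm/s.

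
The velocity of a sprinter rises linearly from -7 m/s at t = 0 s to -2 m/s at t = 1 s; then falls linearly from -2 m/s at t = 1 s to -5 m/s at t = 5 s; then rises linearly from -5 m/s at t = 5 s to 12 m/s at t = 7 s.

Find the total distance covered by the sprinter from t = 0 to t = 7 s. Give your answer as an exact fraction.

Total distance travelled is ∫|v| dt — sum the magnitudes of each area piece.
0–1 s: |½(-7 + -2)(1)| = 4.5 m
1–5 s: |½(-2 + -5)(4)| = 14 m
5–7 s: v = 0 at t = 95/17 s; triangle areas 25/17 + 144/17 = 169/17 m
Total distance = 967/34 m

967/34 m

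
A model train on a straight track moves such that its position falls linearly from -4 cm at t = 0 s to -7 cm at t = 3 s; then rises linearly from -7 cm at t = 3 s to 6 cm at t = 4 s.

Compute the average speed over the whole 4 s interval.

Average speed = (total path length)/(elapsed time); on a piecewise-linear x-t graph the path length is Σ|Δx|.
0–3 s: |Δx| = |-7 − -4| = 3 cm
3–4 s: |Δx| = |6 − -7| = 13 cm
Total path = 16 cm; average speed = 16/4 = 4 cm/s.

4 cm/s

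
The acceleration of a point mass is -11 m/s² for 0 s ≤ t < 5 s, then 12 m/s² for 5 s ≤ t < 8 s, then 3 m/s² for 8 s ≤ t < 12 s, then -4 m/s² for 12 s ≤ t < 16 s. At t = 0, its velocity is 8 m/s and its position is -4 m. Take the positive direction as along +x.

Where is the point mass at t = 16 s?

-236.5 m

On each constant-a segment, Δv = aΔt and Δx = v₀Δt + ½aΔt²; chain segment to segment.
0–5 s: v starts 8 m/s; Δx = 8·5 + ½·-11·5² = -97.5 m; v ends -47 m/s.
5–8 s: v starts -47 m/s; Δx = -47·3 + ½·12·3² = -87 m; v ends -11 m/s.
8–12 s: v starts -11 m/s; Δx = -11·4 + ½·3·4² = -20 m; v ends 1 m/s.
12–16 s: v starts 1 m/s; Δx = 1·4 + ½·-4·4² = -28 m; v ends -15 m/s.
x(16) = -4 + Σ Δx = -236.5 m.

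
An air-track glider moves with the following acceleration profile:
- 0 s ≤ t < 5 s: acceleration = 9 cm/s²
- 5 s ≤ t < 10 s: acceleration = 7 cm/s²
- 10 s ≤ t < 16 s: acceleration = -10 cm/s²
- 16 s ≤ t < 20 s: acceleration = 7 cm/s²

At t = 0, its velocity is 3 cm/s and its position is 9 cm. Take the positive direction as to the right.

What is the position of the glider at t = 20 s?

930 cm

On each constant-a segment, Δv = aΔt and Δx = v₀Δt + ½aΔt²; chain segment to segment.
0–5 s: v starts 3 cm/s; Δx = 3·5 + ½·9·5² = 127.5 cm; v ends 48 cm/s.
5–10 s: v starts 48 cm/s; Δx = 48·5 + ½·7·5² = 327.5 cm; v ends 83 cm/s.
10–16 s: v starts 83 cm/s; Δx = 83·6 + ½·-10·6² = 318 cm; v ends 23 cm/s.
16–20 s: v starts 23 cm/s; Δx = 23·4 + ½·7·4² = 148 cm; v ends 51 cm/s.
x(20) = 9 + Σ Δx = 930 cm.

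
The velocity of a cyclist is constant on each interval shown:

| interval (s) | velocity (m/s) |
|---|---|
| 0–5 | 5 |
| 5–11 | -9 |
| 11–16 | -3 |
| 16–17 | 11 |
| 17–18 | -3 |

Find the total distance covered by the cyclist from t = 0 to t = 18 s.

108 m

Distance (not displacement) is the total path length: add the absolute areas under v-t.
0–5 s: |5| × 5 = 25 m
5–11 s: |-9| × 6 = 54 m
11–16 s: |-3| × 5 = 15 m
16–17 s: |11| × 1 = 11 m
17–18 s: |-3| × 1 = 3 m
Total distance = 108 m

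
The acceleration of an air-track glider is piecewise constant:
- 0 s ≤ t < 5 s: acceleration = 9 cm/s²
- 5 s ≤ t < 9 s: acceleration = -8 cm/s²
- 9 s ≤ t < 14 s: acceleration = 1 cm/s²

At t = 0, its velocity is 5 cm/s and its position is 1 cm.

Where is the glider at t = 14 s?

On each constant-a segment, Δv = aΔt and Δx = v₀Δt + ½aΔt²; chain segment to segment.
0–5 s: v starts 5 cm/s; Δx = 5·5 + ½·9·5² = 137.5 cm; v ends 50 cm/s.
5–9 s: v starts 50 cm/s; Δx = 50·4 + ½·-8·4² = 136 cm; v ends 18 cm/s.
9–14 s: v starts 18 cm/s; Δx = 18·5 + ½·1·5² = 102.5 cm; v ends 23 cm/s.
x(14) = 1 + Σ Δx = 377 cm.

377 cm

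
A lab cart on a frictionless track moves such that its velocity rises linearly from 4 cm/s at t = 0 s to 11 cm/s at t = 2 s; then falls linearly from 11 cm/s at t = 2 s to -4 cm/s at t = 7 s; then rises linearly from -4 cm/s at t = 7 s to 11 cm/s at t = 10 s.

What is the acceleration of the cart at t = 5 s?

Acceleration is the slope of the v-t graph on 2–7 s: (-4 − 11)/(7 − 2) = -3 cm/s².

-3 cm/s²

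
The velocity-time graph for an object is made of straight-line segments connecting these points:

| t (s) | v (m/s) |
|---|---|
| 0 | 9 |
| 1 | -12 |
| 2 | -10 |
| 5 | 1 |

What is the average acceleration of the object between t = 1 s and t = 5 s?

Average acceleration = Δv/Δt = (1 − -12)/(5 − 1) = 3.25 m/s².

3.25 m/s²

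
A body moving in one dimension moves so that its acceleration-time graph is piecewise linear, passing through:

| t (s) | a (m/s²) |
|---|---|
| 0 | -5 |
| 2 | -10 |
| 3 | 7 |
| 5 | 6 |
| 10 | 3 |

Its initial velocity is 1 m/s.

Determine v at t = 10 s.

Δv equals the area under the a-t graph; then v = v₀ + Δv.
0–2 s: ½(-5 + -10)(2) = -15 m/s
2–3 s: ½(-10 + 7)(1) = -1.5 m/s
3–5 s: ½(7 + 6)(2) = 13 m/s
5–10 s: ½(6 + 3)(5) = 22.5 m/s
Δv = 19 m/s, so v(10) = 1 + (19) = 20 m/s.

20 m/s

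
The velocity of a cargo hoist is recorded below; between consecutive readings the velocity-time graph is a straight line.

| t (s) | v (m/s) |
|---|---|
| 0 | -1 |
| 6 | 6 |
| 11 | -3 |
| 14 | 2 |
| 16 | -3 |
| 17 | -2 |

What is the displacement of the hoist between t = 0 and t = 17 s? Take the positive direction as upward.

17.5 m

Net displacement equals the area under the velocity-time graph (areas below the axis count negative).
0–6 s: ½(-1 + 6)(6) = 15 m
6–11 s: ½(6 + -3)(5) = 7.5 m
11–14 s: ½(-3 + 2)(3) = -1.5 m
14–16 s: ½(2 + -3)(2) = -1 m
16–17 s: ½(-3 + -2)(1) = -2.5 m
Net displacement = 17.5 m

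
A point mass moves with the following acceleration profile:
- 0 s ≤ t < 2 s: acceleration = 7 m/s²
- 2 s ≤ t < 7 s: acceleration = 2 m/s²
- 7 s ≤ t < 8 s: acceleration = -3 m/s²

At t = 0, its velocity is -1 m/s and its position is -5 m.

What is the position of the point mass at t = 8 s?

118.5 m

On each constant-a segment, Δv = aΔt and Δx = v₀Δt + ½aΔt²; chain segment to segment.
0–2 s: v starts -1 m/s; Δx = -1·2 + ½·7·2² = 12 m; v ends 13 m/s.
2–7 s: v starts 13 m/s; Δx = 13·5 + ½·2·5² = 90 m; v ends 23 m/s.
7–8 s: v starts 23 m/s; Δx = 23·1 + ½·-3·1² = 21.5 m; v ends 20 m/s.
x(8) = -5 + Σ Δx = 118.5 m.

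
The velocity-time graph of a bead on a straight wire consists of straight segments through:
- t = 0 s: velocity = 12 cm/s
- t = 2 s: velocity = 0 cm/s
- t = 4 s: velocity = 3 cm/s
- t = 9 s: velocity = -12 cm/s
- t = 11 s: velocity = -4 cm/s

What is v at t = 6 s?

-3 cm/s

On 4–9 s the graph is linear from 3 to -12 cm/s: v(6) = 3 + (-12 − 3)·(6 − 4)/(9 − 4) = -3 cm/s.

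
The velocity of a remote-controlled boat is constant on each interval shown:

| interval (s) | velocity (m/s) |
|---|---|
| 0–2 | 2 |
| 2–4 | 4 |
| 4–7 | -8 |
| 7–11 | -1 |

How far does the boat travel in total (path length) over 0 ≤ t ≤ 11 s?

40 m

Distance (not displacement) is the total path length: add the absolute areas under v-t.
0–2 s: |2| × 2 = 4 m
2–4 s: |4| × 2 = 8 m
4–7 s: |-8| × 3 = 24 m
7–11 s: |-1| × 4 = 4 m
Total distance = 40 m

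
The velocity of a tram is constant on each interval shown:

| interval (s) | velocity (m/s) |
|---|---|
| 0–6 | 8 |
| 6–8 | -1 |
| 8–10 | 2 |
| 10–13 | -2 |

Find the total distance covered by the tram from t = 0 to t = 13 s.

60 m

Total distance travelled is ∫|v| dt — sum the magnitudes of each area piece.
0–6 s: |8| × 6 = 48 m
6–8 s: |-1| × 2 = 2 m
8–10 s: |2| × 2 = 4 m
10–13 s: |-2| × 3 = 6 m
Total distance = 60 m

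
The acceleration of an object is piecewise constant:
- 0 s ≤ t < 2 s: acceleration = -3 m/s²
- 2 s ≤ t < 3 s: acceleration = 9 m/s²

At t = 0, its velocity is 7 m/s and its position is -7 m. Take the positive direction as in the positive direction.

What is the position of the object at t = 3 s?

6.5 m

On each constant-a segment, Δv = aΔt and Δx = v₀Δt + ½aΔt²; chain segment to segment.
0–2 s: v starts 7 m/s; Δx = 7·2 + ½·-3·2² = 8 m; v ends 1 m/s.
2–3 s: v starts 1 m/s; Δx = 1·1 + ½·9·1² = 5.5 m; v ends 10 m/s.
x(3) = -7 + Σ Δx = 6.5 m.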